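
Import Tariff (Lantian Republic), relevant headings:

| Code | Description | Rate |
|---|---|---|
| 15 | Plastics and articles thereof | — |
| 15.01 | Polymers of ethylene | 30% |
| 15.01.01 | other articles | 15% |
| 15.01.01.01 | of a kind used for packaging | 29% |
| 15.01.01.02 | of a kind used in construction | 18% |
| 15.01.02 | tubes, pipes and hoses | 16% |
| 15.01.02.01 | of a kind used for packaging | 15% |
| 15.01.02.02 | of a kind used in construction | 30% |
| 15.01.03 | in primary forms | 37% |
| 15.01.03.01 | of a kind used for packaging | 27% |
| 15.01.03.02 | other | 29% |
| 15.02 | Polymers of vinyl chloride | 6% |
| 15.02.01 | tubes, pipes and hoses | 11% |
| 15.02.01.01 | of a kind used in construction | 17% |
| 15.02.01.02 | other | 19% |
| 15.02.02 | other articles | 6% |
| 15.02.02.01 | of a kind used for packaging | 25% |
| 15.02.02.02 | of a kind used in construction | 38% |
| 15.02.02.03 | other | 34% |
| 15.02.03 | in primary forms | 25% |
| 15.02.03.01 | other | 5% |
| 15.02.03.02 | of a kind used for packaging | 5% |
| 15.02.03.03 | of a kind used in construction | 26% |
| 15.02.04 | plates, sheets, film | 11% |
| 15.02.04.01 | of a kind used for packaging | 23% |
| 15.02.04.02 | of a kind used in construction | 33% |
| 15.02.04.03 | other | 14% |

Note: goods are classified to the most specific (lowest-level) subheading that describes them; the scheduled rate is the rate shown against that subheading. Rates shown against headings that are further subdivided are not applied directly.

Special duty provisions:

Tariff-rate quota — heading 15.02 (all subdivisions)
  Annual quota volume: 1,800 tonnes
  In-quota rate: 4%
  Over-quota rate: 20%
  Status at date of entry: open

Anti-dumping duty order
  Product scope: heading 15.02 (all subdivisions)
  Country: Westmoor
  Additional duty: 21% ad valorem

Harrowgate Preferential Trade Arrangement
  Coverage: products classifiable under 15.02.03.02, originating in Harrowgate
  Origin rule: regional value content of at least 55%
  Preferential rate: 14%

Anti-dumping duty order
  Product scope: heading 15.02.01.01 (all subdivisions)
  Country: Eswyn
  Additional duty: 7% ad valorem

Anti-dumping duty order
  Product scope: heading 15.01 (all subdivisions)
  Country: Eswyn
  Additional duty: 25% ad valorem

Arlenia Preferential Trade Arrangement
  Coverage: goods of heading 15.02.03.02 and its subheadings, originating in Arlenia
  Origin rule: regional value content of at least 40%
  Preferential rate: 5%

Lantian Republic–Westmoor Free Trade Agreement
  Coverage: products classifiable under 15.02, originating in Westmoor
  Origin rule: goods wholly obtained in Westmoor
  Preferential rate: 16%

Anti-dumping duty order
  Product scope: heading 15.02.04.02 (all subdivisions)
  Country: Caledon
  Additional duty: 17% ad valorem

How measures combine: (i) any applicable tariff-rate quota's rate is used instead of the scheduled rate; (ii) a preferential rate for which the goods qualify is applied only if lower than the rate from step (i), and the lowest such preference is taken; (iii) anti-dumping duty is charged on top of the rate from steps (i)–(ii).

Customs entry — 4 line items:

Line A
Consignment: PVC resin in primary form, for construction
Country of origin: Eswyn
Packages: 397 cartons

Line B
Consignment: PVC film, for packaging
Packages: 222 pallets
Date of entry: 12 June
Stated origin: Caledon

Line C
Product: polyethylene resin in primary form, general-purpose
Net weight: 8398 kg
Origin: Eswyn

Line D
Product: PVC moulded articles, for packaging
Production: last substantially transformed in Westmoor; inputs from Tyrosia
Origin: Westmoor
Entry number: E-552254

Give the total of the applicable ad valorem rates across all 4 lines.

Line A: PVC → 15.02; resin in primary form → 15.02.03; for construction → 15.02.03.03. Scheduled 26%. quota on 15.02 open → in-quota 4%. → 4%.
Line B: PVC → 15.02; film → 15.02.04; for packaging → 15.02.04.01. Scheduled 23%. quota on 15.02 open → in-quota 4%. → 4%.
Line C: polyethylene → 15.01; resin in primary form → 15.01.03; general-purpose → 15.01.03.02. Scheduled 29%. anti-dumping (Eswyn, 15.01): +25%; total 29% + 25% = 54%. → 54%.
Line D: PVC → 15.02; moulded articles → 15.02.02; for packaging → 15.02.02.01. Scheduled 25%. quota on 15.02 open → in-quota 4%; Westmoor agreement on 15.02: not wholly obtained; anti-dumping (Westmoor, 15.02): +21%; total 4% + 21% = 25%. → 25%.
Sum: 4% + 4% + 54% + 25% = 87%.

87%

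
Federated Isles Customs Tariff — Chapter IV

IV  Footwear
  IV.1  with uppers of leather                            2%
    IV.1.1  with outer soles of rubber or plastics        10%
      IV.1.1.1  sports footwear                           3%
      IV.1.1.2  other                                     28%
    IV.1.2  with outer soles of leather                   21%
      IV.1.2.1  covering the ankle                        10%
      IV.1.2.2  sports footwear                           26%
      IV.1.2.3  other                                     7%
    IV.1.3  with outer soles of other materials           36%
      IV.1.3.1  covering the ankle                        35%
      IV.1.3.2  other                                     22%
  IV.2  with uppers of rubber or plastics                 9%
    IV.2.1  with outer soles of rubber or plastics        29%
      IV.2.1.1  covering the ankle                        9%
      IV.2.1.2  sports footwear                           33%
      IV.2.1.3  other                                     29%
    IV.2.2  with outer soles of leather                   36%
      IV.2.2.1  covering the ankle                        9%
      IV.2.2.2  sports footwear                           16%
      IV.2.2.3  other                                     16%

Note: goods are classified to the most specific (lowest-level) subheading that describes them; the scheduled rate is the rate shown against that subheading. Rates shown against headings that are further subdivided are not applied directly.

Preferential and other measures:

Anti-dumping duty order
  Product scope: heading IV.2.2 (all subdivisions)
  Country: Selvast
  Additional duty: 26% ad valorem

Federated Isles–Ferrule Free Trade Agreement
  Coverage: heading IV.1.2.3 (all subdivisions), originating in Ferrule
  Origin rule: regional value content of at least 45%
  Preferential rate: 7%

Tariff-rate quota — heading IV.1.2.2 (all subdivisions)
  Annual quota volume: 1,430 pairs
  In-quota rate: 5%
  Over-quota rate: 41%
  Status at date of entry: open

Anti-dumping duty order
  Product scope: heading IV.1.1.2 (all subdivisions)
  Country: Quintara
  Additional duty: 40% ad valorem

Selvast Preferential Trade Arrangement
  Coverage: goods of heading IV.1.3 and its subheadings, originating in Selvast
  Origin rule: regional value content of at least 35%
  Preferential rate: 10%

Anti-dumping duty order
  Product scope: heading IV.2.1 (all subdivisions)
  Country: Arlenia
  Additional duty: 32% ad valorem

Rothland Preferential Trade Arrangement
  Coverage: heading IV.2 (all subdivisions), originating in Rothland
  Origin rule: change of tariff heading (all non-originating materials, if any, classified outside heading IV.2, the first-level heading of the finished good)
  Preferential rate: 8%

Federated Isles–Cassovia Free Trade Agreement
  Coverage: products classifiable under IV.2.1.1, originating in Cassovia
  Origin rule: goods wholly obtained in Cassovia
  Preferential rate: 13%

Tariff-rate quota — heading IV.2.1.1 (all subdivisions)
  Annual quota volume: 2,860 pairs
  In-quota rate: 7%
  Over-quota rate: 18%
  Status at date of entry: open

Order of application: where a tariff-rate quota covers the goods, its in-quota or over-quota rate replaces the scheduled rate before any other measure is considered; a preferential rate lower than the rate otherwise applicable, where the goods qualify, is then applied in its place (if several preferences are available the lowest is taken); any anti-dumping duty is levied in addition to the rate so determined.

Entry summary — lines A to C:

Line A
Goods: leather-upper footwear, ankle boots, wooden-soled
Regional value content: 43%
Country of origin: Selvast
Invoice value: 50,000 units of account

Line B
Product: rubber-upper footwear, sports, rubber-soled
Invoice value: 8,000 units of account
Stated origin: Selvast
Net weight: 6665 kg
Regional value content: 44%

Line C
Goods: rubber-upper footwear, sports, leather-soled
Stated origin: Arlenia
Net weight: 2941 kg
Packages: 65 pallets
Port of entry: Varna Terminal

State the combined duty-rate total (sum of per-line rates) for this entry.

59%

Line A: leather-upper → IV.1; wooden-soled → IV.1.3; ankle boots → IV.1.3.1. Scheduled 35%. Selvast agreement on IV.1.3: RVC ≥ 35% → 10% available; preferential 10%. → 10%.
Line B: rubber-upper → IV.2; rubber-soled → IV.2.1; sports → IV.2.1.2. Scheduled 33%. Selvast agreement on IV.1.3: IV.2.1.2 not covered. → 33%.
Line C: rubber-upper → IV.2; leather-soled → IV.2.2; sports → IV.2.2.2. Scheduled 16%. No special measure applies. → 16%.
Sum: 10% + 33% + 16% = 59%.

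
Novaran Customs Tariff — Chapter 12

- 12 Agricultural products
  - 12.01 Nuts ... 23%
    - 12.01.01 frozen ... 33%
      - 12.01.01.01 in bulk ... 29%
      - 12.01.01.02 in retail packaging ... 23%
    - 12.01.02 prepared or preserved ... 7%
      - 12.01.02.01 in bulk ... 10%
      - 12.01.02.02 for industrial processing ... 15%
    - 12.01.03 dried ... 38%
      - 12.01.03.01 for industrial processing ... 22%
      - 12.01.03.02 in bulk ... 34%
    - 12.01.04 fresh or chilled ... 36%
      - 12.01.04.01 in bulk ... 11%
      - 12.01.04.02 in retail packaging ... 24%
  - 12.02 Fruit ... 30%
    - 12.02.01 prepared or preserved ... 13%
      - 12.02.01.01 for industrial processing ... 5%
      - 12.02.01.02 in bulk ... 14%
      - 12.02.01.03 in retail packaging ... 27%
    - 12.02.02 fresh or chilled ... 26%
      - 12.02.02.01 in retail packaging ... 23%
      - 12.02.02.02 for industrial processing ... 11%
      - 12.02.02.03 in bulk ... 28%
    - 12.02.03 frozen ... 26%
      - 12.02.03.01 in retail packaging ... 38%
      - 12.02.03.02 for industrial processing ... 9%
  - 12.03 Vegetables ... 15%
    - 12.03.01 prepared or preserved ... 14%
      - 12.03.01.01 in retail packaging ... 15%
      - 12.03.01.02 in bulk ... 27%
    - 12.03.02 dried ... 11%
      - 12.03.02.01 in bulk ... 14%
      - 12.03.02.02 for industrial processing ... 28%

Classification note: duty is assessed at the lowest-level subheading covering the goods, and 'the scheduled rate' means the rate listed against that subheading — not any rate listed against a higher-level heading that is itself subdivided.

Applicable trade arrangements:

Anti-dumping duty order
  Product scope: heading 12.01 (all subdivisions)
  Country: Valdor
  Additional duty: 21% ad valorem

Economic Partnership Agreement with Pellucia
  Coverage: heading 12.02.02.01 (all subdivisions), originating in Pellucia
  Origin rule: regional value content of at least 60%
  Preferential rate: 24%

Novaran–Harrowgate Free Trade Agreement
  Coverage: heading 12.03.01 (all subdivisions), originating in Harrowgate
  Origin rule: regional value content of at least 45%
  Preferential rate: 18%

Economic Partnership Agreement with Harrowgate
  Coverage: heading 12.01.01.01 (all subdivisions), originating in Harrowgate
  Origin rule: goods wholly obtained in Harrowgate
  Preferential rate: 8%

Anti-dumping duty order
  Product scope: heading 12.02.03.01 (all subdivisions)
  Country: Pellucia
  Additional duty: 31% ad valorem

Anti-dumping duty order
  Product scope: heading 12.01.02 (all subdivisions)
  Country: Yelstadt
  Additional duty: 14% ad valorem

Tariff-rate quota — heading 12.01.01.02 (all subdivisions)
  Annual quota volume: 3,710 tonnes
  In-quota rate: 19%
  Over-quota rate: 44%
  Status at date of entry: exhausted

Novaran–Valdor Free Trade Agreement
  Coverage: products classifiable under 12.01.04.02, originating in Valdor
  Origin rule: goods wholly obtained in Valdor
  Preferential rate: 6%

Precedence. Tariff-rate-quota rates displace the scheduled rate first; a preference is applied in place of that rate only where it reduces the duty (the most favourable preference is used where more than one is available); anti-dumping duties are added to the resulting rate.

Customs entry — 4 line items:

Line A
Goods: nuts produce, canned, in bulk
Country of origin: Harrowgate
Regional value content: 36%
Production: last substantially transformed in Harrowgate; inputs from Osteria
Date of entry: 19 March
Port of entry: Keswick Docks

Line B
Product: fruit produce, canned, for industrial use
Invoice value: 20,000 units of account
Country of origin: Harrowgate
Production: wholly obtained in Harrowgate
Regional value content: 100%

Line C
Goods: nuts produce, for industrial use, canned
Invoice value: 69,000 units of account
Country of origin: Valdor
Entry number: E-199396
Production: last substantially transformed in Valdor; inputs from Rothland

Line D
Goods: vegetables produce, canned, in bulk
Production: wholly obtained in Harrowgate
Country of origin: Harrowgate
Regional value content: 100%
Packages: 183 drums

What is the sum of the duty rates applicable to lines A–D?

Line A: nuts → 12.01; canned → 12.01.02; in bulk → 12.01.02.01. Scheduled 10%. Harrowgate agreement on 12.03.01: 12.01.02.01 not covered; Harrowgate agreement on 12.01.01.01: 12.01.02.01 not covered. → 10%.
Line B: fruit → 12.02; canned → 12.02.01; for industrial use → 12.02.01.01. Scheduled 5%. Harrowgate agreement on 12.03.01: 12.02.01.01 not covered; Harrowgate agreement on 12.01.01.01: 12.02.01.01 not covered. → 5%.
Line C: nuts → 12.01; canned → 12.01.02; for industrial use → 12.01.02.02. Scheduled 15%. Valdor agreement on 12.01.04.02: 12.01.02.02 not covered; anti-dumping (Valdor, 12.01): +21%; total 15% + 21% = 36%. → 36%.
Line D: vegetables → 12.03; canned → 12.03.01; in bulk → 12.03.01.02. Scheduled 27%. Harrowgate agreement on 12.03.01: RVC ≥ 45% → 18% available; Harrowgate agreement on 12.01.01.01: 12.03.01.02 not covered; preferential 18%. → 18%.
Sum: 10% + 5% + 36% + 18% = 69%.

69%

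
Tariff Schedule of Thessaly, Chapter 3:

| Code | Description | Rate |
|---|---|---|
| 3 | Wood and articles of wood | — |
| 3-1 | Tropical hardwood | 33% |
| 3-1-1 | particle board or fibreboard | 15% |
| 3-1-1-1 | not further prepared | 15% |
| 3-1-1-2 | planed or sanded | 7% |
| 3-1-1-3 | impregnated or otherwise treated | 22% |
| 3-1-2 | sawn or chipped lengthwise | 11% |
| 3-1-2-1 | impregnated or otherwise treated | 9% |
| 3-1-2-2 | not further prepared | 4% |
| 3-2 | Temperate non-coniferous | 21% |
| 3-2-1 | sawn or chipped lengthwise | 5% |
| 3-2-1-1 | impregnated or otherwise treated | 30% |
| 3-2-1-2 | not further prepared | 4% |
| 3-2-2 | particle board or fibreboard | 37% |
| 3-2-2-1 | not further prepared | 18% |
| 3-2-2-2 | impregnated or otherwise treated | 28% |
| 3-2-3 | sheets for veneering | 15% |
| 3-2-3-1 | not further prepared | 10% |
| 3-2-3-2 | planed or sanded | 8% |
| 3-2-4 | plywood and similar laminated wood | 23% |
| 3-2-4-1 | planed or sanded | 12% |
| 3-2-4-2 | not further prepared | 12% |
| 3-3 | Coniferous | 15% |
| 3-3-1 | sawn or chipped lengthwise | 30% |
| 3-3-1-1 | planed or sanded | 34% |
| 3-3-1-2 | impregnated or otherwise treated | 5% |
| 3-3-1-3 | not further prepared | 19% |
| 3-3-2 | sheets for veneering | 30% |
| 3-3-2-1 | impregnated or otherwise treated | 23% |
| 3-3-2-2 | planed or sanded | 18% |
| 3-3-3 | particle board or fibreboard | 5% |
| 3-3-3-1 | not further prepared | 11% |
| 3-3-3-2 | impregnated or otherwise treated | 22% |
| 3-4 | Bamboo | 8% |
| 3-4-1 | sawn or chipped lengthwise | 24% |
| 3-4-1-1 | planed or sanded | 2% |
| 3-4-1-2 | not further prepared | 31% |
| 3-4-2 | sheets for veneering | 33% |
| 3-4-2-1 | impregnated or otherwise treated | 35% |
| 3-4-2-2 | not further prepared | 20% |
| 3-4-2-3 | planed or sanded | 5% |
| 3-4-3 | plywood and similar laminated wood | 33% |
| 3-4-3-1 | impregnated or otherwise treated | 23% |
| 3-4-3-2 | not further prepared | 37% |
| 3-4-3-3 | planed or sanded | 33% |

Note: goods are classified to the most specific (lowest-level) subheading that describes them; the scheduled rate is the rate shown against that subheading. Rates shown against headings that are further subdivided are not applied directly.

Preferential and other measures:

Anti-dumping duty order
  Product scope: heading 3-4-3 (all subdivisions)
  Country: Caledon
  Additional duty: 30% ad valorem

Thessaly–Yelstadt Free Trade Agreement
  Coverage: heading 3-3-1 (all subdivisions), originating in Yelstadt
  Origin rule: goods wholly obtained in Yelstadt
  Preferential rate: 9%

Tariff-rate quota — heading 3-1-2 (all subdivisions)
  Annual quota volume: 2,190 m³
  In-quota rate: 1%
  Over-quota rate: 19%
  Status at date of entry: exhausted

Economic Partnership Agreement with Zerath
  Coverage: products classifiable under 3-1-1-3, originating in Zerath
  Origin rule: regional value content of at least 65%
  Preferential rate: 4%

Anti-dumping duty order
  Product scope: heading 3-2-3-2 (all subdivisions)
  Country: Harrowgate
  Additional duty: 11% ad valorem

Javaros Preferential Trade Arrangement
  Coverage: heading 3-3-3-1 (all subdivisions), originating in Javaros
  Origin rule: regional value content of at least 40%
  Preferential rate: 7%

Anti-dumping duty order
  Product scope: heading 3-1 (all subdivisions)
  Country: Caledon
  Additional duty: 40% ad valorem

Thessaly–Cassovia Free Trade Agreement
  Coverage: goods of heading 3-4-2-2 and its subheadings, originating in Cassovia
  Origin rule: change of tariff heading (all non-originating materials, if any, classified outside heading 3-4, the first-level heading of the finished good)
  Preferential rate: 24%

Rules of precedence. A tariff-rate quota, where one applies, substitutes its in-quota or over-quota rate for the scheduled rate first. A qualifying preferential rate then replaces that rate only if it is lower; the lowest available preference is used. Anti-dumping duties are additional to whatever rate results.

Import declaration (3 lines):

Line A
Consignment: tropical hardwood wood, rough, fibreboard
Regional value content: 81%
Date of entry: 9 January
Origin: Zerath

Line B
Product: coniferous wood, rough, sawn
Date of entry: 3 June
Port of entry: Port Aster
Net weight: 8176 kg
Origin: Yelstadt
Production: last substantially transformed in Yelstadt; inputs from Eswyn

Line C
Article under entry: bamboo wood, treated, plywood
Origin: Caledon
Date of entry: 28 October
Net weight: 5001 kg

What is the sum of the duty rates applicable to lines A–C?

Line A: tropical hardwood → 3-1; fibreboard → 3-1-1; rough → 3-1-1-1. Scheduled 15%. Zerath agreement on 3-1-1-3: 3-1-1-1 not covered. → 15%.
Line B: coniferous → 3-3; sawn → 3-3-1; rough → 3-3-1-3. Scheduled 19%. Yelstadt agreement on 3-3-1: not wholly obtained. → 19%.
Line C: bamboo → 3-4; plywood → 3-4-3; treated → 3-4-3-1. Scheduled 23%. anti-dumping (Caledon, 3-4-3): +30%; total 23% + 30% = 53%. → 53%.
Sum: 15% + 19% + 53% = 87%.

87%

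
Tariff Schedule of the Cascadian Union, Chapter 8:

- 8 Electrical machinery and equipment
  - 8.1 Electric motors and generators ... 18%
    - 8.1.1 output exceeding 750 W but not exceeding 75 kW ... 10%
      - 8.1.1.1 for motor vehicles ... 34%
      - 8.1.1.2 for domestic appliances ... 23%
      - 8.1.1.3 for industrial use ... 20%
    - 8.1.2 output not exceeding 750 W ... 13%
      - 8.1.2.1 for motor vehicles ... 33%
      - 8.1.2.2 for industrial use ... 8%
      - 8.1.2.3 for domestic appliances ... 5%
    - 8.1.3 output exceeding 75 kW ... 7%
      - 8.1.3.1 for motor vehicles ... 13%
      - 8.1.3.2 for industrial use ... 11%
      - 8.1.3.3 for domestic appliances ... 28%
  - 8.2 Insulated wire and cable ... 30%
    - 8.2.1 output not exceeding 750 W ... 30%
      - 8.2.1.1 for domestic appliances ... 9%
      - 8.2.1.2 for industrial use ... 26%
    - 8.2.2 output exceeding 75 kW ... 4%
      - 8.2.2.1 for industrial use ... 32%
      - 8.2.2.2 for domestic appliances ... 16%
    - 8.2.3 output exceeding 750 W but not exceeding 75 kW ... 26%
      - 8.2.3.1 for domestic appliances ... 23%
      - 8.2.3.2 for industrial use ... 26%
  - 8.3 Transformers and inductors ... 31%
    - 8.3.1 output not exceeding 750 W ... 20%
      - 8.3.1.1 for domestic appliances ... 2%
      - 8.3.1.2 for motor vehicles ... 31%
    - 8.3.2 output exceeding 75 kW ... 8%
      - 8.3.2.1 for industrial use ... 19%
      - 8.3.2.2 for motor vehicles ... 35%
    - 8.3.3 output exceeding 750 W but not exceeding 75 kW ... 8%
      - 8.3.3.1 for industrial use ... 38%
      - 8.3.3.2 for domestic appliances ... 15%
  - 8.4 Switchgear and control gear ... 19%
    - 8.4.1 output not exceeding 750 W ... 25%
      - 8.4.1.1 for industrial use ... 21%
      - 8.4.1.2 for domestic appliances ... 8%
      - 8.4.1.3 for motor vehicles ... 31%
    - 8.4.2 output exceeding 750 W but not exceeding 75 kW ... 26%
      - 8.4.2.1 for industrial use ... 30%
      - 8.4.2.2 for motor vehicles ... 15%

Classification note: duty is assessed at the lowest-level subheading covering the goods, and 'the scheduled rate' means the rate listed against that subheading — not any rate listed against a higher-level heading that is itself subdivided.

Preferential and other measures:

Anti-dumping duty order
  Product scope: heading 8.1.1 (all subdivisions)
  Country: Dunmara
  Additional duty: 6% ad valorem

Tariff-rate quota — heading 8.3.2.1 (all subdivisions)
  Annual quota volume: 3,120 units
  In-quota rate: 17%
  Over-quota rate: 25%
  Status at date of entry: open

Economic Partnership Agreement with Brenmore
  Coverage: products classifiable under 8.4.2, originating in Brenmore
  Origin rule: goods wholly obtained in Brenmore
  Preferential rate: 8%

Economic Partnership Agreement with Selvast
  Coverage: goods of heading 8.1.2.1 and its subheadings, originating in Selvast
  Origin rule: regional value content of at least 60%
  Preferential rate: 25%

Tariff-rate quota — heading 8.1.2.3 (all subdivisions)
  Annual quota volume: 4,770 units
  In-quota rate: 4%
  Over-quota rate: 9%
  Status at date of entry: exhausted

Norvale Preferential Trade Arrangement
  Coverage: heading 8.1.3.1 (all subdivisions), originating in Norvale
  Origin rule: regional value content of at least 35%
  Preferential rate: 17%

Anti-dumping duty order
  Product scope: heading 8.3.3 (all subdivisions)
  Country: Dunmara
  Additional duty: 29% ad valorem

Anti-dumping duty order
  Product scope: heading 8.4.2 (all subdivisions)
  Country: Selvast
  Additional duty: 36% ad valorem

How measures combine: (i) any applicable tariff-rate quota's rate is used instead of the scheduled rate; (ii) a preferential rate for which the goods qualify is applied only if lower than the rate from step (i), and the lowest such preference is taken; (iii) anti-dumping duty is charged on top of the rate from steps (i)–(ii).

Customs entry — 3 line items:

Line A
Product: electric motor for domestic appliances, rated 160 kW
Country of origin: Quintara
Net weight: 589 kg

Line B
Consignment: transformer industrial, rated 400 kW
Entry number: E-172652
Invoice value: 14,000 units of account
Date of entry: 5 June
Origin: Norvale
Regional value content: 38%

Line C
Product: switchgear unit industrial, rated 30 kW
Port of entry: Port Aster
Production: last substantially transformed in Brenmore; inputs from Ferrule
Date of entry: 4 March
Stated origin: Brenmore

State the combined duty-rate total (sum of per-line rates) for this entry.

75%

Line A: electric motor → 8.1; rated 160 kW → 8.1.3; for domestic appliances → 8.1.3.3. Scheduled 28%. No special measure applies. → 28%.
Line B: transformer → 8.3; rated 400 kW → 8.3.2; industrial → 8.3.2.1. Scheduled 19%. quota on 8.3.2.1 open → in-quota 17%; Norvale agreement on 8.1.3.1: 8.3.2.1 not covered. → 17%.
Line C: switchgear unit → 8.4; rated 30 kW → 8.4.2; industrial → 8.4.2.1. Scheduled 30%. Brenmore agreement on 8.4.2: not wholly obtained. → 30%.
Sum: 28% + 17% + 30% = 75%.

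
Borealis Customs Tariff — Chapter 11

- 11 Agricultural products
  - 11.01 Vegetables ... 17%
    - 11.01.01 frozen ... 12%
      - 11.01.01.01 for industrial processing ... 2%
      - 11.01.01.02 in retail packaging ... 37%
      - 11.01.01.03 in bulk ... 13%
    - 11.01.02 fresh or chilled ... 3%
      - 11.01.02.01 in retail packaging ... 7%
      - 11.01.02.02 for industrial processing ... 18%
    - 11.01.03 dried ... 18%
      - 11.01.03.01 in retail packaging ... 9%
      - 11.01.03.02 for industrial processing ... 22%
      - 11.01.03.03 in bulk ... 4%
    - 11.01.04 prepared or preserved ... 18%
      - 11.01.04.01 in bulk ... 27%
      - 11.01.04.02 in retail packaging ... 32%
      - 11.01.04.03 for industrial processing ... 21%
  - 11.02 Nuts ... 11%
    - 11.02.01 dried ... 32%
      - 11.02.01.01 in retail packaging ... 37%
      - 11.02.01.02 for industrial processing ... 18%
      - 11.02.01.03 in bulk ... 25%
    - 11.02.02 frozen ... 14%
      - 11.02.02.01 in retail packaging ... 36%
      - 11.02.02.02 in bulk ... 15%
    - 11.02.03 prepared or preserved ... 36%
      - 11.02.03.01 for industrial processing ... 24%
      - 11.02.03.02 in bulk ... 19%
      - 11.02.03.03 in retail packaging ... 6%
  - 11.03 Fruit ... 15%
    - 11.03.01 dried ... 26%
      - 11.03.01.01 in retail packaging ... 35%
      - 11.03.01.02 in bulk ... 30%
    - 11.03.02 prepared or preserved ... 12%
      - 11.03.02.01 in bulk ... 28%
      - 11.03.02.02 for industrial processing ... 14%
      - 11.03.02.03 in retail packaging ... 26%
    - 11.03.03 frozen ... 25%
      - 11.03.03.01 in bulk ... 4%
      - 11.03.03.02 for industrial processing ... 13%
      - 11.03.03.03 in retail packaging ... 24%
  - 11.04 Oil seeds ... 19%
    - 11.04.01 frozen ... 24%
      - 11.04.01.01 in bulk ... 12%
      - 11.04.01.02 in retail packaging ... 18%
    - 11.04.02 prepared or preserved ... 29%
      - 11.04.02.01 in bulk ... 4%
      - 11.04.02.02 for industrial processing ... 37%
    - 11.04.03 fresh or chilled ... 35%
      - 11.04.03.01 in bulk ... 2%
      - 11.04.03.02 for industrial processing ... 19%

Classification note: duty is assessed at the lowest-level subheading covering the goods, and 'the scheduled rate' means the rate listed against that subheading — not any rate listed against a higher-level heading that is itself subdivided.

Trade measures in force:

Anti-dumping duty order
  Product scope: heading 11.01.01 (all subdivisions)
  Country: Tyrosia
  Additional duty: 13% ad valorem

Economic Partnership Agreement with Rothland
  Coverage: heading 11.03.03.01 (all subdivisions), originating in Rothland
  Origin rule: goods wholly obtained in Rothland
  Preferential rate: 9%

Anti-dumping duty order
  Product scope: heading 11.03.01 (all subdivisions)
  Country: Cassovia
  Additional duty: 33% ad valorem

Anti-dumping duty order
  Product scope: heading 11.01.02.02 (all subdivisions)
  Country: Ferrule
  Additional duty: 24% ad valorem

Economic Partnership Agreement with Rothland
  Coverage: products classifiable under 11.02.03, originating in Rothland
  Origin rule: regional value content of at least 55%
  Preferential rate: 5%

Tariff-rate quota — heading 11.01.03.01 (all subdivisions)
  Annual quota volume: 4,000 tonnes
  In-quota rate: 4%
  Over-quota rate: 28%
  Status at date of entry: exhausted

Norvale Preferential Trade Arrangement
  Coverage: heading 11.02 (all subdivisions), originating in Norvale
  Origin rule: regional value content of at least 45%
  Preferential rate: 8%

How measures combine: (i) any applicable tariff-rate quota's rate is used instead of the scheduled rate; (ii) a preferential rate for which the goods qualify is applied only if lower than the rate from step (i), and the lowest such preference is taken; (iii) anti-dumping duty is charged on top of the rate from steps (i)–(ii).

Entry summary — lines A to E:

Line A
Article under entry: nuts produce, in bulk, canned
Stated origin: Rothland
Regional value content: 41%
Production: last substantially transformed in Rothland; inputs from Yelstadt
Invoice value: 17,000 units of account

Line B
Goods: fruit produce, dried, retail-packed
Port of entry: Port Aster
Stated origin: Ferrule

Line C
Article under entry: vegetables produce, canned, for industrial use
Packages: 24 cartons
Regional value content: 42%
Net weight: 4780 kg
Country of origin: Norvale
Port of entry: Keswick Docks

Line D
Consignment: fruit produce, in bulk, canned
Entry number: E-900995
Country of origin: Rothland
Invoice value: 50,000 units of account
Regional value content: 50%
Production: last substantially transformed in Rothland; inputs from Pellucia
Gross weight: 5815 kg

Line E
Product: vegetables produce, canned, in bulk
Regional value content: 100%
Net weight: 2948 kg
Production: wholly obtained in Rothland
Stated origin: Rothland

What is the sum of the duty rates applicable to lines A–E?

Line A: nuts → 11.02; canned → 11.02.03; in bulk → 11.02.03.02. Scheduled 19%. Rothland agreement on 11.03.03.01: 11.02.03.02 not covered; Rothland agreement on 11.02.03: RVC < 55%. → 19%.
Line B: fruit → 11.03; dried → 11.03.01; retail-packed → 11.03.01.01. Scheduled 35%. No special measure applies. → 35%.
Line C: vegetables → 11.01; canned → 11.01.04; for industrial use → 11.01.04.03. Scheduled 21%. Norvale agreement on 11.02: 11.01.04.03 not covered. → 21%.
Line D: fruit → 11.03; canned → 11.03.02; in bulk → 11.03.02.01. Scheduled 28%. Rothland agreement on 11.03.03.01: 11.03.02.01 not covered; Rothland agreement on 11.02.03: 11.03.02.01 not covered. → 28%.
Line E: vegetables → 11.01; canned → 11.01.04; in bulk → 11.01.04.01. Scheduled 27%. Rothland agreement on 11.03.03.01: 11.01.04.01 not covered; Rothland agreement on 11.02.03: 11.01.04.01 not covered. → 27%.
Sum: 19% + 35% + 21% + 28% + 27% = 130%.

130%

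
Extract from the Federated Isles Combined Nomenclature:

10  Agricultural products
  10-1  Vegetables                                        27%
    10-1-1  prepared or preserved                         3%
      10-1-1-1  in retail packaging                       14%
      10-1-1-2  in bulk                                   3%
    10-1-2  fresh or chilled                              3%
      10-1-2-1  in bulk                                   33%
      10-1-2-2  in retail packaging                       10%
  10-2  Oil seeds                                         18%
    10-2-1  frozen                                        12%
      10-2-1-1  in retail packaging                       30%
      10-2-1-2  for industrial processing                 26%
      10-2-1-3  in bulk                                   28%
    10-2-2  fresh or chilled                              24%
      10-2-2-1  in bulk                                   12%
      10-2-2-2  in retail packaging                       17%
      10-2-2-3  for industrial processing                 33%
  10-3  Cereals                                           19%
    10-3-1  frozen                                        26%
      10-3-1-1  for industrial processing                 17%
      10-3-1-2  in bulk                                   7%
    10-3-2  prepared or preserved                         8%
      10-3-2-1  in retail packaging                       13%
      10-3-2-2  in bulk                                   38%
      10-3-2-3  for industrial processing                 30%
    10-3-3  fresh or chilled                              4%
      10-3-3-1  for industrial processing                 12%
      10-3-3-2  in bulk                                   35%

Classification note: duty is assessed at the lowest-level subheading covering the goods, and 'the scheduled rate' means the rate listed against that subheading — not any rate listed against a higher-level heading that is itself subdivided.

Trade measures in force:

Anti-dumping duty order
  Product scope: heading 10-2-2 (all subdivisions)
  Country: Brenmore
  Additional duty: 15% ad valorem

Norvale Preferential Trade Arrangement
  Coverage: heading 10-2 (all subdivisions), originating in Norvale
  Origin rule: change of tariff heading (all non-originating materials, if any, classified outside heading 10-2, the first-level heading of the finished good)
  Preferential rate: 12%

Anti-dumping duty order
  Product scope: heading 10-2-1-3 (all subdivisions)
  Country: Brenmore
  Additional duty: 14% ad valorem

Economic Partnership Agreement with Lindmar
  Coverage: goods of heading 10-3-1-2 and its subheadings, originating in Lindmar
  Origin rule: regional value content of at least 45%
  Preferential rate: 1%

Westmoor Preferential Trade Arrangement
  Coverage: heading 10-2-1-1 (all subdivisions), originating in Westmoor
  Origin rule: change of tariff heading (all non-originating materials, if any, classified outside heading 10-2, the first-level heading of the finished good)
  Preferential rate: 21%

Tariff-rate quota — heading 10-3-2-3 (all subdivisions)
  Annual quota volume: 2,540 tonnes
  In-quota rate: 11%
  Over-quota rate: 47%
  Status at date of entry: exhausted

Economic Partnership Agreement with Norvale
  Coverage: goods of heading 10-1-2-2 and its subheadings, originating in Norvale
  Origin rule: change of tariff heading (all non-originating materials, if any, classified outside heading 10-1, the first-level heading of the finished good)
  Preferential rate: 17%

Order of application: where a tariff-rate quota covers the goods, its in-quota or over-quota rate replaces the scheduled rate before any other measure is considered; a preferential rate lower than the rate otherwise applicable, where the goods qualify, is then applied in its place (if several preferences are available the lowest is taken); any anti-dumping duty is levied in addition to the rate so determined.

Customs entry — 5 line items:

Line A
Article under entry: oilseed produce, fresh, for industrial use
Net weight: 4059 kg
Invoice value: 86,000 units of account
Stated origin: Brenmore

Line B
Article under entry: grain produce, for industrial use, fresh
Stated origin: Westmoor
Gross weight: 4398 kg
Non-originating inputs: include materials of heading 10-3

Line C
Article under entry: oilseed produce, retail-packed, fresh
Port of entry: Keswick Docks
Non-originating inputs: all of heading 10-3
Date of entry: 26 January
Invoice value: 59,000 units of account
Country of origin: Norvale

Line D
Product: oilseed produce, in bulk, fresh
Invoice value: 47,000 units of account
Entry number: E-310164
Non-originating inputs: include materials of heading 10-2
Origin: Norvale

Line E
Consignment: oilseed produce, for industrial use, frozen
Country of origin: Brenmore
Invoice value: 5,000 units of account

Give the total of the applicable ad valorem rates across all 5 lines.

Line A: oilseed → 10-2; fresh → 10-2-2; for industrial use → 10-2-2-3. Scheduled 33%. anti-dumping (Brenmore, 10-2-2): +15%; total 33% + 15% = 48%. → 48%.
Line B: grain → 10-3; fresh → 10-3-3; for industrial use → 10-3-3-1. Scheduled 12%. Westmoor agreement on 10-2-1-1: 10-3-3-1 not covered. → 12%.
Line C: oilseed → 10-2; fresh → 10-2-2; retail-packed → 10-2-2-2. Scheduled 17%. Norvale agreement on 10-2: CTH met → 12% available; Norvale agreement on 10-1-2-2: 10-2-2-2 not covered; preferential 12%. → 12%.
Line D: oilseed → 10-2; fresh → 10-2-2; in bulk → 10-2-2-1. Scheduled 12%. Norvale agreement on 10-2: CTH not met; Norvale agreement on 10-1-2-2: 10-2-2-1 not covered. → 12%.
Line E: oilseed → 10-2; frozen → 10-2-1; for industrial use → 10-2-1-2. Scheduled 26%. No special measure applies. → 26%.
Sum: 48% + 12% + 12% + 12% + 26% = 110%.

110%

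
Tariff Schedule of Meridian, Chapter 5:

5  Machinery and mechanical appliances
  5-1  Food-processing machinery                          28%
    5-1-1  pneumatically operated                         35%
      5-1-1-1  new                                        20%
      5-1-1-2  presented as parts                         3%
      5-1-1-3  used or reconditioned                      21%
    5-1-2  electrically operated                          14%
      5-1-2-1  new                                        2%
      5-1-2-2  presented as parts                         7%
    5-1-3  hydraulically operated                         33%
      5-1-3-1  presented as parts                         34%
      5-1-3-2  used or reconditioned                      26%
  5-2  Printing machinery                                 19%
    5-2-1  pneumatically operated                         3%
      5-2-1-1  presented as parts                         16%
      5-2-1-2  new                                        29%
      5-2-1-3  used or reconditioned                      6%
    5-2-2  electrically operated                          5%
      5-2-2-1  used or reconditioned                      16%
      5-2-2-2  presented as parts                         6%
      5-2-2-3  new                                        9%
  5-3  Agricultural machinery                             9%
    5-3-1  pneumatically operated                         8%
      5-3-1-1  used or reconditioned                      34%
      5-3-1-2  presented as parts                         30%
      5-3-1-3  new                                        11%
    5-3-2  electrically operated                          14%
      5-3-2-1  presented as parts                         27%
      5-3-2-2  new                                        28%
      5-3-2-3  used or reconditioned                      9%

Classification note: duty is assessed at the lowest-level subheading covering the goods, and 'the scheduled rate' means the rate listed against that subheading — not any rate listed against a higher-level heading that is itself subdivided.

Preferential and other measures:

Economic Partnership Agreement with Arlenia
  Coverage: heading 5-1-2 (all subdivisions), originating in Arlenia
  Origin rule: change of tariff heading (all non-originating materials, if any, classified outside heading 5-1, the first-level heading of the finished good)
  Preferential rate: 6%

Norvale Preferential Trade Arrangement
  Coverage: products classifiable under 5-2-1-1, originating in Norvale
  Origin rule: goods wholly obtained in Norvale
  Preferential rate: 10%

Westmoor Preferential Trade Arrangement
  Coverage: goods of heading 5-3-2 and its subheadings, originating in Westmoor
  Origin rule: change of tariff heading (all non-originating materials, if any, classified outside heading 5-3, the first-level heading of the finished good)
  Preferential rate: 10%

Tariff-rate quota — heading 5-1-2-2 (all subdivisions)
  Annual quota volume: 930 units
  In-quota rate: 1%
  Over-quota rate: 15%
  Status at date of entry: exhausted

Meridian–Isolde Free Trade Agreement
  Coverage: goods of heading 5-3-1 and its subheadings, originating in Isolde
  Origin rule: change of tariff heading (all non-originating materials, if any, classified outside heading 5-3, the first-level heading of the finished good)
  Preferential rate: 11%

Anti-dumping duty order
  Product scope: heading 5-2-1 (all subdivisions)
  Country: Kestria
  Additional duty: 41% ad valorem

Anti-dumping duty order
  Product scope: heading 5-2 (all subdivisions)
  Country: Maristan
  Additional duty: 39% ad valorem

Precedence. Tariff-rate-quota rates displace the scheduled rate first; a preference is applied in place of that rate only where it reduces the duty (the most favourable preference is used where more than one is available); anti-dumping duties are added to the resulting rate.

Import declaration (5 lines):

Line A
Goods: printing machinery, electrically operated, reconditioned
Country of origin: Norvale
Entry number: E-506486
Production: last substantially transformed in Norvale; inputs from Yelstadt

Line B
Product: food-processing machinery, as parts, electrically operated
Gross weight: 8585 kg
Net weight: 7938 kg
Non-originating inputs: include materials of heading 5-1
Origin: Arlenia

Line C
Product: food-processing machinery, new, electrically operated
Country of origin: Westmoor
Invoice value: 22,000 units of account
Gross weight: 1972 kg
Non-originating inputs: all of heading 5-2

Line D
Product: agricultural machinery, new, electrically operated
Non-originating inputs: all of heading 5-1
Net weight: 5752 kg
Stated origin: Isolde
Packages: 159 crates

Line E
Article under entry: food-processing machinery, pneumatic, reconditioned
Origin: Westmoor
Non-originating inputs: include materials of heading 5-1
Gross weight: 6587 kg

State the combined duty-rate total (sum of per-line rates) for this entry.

82%

Line A: printing → 5-2; electrically operated → 5-2-2; reconditioned → 5-2-2-1. Scheduled 16%. Norvale agreement on 5-2-1-1: 5-2-2-1 not covered. → 16%.
Line B: food-processing → 5-1; electrically operated → 5-1-2; as parts → 5-1-2-2. Scheduled 7%. quota on 5-1-2-2 exhausted → over-quota 15%; Arlenia agreement on 5-1-2: CTH not met. → 15%.
Line C: food-processing → 5-1; electrically operated → 5-1-2; new → 5-1-2-1. Scheduled 2%. Westmoor agreement on 5-3-2: 5-1-2-1 not covered. → 2%.
Line D: agricultural → 5-3; electrically operated → 5-3-2; new → 5-3-2-2. Scheduled 28%. Isolde agreement on 5-3-1: 5-3-2-2 not covered. → 28%.
Line E: food-processing → 5-1; pneumatic → 5-1-1; reconditioned → 5-1-1-3. Scheduled 21%. Westmoor agreement on 5-3-2: 5-1-1-3 not covered. → 21%.
Sum: 16% + 15% + 2% + 28% + 21% = 82%.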